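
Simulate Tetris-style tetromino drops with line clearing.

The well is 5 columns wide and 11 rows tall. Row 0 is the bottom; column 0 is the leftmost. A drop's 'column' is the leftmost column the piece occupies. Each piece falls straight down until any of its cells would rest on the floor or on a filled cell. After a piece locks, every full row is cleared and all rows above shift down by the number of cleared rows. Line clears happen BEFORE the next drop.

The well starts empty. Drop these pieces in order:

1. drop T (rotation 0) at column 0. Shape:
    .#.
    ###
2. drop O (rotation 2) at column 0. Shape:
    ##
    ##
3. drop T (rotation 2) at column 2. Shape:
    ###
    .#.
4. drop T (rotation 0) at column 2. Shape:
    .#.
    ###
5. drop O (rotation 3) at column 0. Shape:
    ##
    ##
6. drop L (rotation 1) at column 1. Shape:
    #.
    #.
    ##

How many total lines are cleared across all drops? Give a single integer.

Drop 1: T rot0 at col 0 lands with bottom-row=0; cleared 0 line(s) (total 0); column heights now [1 2 1 0 0], max=2
Drop 2: O rot2 at col 0 lands with bottom-row=2; cleared 0 line(s) (total 0); column heights now [4 4 1 0 0], max=4
Drop 3: T rot2 at col 2 lands with bottom-row=0; cleared 0 line(s) (total 0); column heights now [4 4 2 2 2], max=4
Drop 4: T rot0 at col 2 lands with bottom-row=2; cleared 1 line(s) (total 1); column heights now [3 3 2 3 2], max=3
Drop 5: O rot3 at col 0 lands with bottom-row=3; cleared 0 line(s) (total 1); column heights now [5 5 2 3 2], max=5
Drop 6: L rot1 at col 1 lands with bottom-row=5; cleared 0 line(s) (total 1); column heights now [5 8 6 3 2], max=8

Answer: 1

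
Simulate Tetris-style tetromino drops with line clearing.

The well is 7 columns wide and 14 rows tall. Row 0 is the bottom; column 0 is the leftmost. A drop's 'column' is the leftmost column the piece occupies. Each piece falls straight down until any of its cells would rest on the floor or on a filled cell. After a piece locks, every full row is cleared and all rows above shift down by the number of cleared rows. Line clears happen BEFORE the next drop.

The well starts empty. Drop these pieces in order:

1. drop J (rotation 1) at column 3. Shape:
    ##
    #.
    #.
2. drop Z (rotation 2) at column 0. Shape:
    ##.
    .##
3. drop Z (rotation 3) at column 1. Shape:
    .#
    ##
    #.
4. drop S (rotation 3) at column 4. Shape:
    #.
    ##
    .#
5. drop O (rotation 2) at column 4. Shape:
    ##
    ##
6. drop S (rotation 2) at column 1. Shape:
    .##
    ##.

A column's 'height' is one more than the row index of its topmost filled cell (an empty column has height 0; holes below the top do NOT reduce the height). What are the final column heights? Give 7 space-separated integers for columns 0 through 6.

Drop 1: J rot1 at col 3 lands with bottom-row=0; cleared 0 line(s) (total 0); column heights now [0 0 0 3 3 0 0], max=3
Drop 2: Z rot2 at col 0 lands with bottom-row=0; cleared 0 line(s) (total 0); column heights now [2 2 1 3 3 0 0], max=3
Drop 3: Z rot3 at col 1 lands with bottom-row=2; cleared 0 line(s) (total 0); column heights now [2 4 5 3 3 0 0], max=5
Drop 4: S rot3 at col 4 lands with bottom-row=2; cleared 0 line(s) (total 0); column heights now [2 4 5 3 5 4 0], max=5
Drop 5: O rot2 at col 4 lands with bottom-row=5; cleared 0 line(s) (total 0); column heights now [2 4 5 3 7 7 0], max=7
Drop 6: S rot2 at col 1 lands with bottom-row=5; cleared 0 line(s) (total 0); column heights now [2 6 7 7 7 7 0], max=7

Answer: 2 6 7 7 7 7 0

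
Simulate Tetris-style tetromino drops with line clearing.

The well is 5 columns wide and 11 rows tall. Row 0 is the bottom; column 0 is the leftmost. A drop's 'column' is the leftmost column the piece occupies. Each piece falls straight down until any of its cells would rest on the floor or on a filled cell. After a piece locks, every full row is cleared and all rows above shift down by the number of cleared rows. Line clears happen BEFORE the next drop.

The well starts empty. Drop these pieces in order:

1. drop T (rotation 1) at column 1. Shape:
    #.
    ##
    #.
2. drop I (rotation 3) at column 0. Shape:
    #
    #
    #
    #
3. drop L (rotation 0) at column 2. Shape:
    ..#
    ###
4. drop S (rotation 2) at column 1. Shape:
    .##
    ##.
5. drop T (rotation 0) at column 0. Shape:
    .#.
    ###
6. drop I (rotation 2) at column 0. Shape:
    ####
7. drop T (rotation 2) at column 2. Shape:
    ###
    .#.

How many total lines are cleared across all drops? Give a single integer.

Drop 1: T rot1 at col 1 lands with bottom-row=0; cleared 0 line(s) (total 0); column heights now [0 3 2 0 0], max=3
Drop 2: I rot3 at col 0 lands with bottom-row=0; cleared 0 line(s) (total 0); column heights now [4 3 2 0 0], max=4
Drop 3: L rot0 at col 2 lands with bottom-row=2; cleared 1 line(s) (total 1); column heights now [3 2 2 0 3], max=3
Drop 4: S rot2 at col 1 lands with bottom-row=2; cleared 0 line(s) (total 1); column heights now [3 3 4 4 3], max=4
Drop 5: T rot0 at col 0 lands with bottom-row=4; cleared 0 line(s) (total 1); column heights now [5 6 5 4 3], max=6
Drop 6: I rot2 at col 0 lands with bottom-row=6; cleared 0 line(s) (total 1); column heights now [7 7 7 7 3], max=7
Drop 7: T rot2 at col 2 lands with bottom-row=7; cleared 0 line(s) (total 1); column heights now [7 7 9 9 9], max=9

Answer: 1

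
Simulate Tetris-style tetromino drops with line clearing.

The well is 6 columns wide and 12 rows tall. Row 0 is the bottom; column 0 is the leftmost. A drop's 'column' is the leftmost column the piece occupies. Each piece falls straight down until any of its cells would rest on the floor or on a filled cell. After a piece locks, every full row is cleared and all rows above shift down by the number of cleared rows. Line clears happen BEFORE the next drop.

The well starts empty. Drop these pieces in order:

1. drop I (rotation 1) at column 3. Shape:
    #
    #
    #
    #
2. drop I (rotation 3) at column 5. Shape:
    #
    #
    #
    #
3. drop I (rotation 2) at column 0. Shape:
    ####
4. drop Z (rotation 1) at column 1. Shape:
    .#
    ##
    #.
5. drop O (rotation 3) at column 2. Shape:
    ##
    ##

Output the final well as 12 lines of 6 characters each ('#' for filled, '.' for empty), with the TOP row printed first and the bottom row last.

Answer: ......
......
..##..
..##..
..#...
.##...
.#....
####..
...#.#
...#.#
...#.#
...#.#

Derivation:
Drop 1: I rot1 at col 3 lands with bottom-row=0; cleared 0 line(s) (total 0); column heights now [0 0 0 4 0 0], max=4
Drop 2: I rot3 at col 5 lands with bottom-row=0; cleared 0 line(s) (total 0); column heights now [0 0 0 4 0 4], max=4
Drop 3: I rot2 at col 0 lands with bottom-row=4; cleared 0 line(s) (total 0); column heights now [5 5 5 5 0 4], max=5
Drop 4: Z rot1 at col 1 lands with bottom-row=5; cleared 0 line(s) (total 0); column heights now [5 7 8 5 0 4], max=8
Drop 5: O rot3 at col 2 lands with bottom-row=8; cleared 0 line(s) (total 0); column heights now [5 7 10 10 0 4], max=10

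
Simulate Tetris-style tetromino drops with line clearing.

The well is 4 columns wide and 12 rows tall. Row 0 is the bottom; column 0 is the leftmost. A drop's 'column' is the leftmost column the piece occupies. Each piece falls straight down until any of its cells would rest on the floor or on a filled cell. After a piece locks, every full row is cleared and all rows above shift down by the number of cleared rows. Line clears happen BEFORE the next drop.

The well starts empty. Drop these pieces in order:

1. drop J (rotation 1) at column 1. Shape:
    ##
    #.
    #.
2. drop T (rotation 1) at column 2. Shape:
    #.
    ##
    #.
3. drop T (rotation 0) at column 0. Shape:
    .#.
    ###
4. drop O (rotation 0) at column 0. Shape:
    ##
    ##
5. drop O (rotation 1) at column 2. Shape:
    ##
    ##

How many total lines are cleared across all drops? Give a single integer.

Drop 1: J rot1 at col 1 lands with bottom-row=0; cleared 0 line(s) (total 0); column heights now [0 3 3 0], max=3
Drop 2: T rot1 at col 2 lands with bottom-row=3; cleared 0 line(s) (total 0); column heights now [0 3 6 5], max=6
Drop 3: T rot0 at col 0 lands with bottom-row=6; cleared 0 line(s) (total 0); column heights now [7 8 7 5], max=8
Drop 4: O rot0 at col 0 lands with bottom-row=8; cleared 0 line(s) (total 0); column heights now [10 10 7 5], max=10
Drop 5: O rot1 at col 2 lands with bottom-row=7; cleared 1 line(s) (total 1); column heights now [9 9 8 8], max=9

Answer: 1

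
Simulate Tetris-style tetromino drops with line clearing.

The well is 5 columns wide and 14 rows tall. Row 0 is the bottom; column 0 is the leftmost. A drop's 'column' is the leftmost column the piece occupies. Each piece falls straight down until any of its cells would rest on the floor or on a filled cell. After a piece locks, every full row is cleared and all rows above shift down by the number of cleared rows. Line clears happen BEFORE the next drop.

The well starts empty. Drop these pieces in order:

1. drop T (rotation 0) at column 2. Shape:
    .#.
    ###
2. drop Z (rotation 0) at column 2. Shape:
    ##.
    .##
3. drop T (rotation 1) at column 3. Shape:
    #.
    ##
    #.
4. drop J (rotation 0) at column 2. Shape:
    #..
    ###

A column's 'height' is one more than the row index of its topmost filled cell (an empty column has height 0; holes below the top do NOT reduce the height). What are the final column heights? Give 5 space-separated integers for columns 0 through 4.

Answer: 0 0 9 8 8

Derivation:
Drop 1: T rot0 at col 2 lands with bottom-row=0; cleared 0 line(s) (total 0); column heights now [0 0 1 2 1], max=2
Drop 2: Z rot0 at col 2 lands with bottom-row=2; cleared 0 line(s) (total 0); column heights now [0 0 4 4 3], max=4
Drop 3: T rot1 at col 3 lands with bottom-row=4; cleared 0 line(s) (total 0); column heights now [0 0 4 7 6], max=7
Drop 4: J rot0 at col 2 lands with bottom-row=7; cleared 0 line(s) (total 0); column heights now [0 0 9 8 8], max=9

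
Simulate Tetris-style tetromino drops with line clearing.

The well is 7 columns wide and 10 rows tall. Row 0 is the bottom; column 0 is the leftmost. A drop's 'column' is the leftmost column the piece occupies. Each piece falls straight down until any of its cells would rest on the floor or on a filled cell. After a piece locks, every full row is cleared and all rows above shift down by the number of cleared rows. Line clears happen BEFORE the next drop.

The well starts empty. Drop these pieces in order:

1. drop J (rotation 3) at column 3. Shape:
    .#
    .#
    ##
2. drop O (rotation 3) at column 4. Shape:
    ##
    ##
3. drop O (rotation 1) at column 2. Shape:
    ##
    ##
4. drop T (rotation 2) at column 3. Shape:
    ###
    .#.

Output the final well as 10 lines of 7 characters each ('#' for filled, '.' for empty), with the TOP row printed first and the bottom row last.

Answer: .......
.......
.......
...###.
....#..
....##.
....##.
..###..
..###..
...##..

Derivation:
Drop 1: J rot3 at col 3 lands with bottom-row=0; cleared 0 line(s) (total 0); column heights now [0 0 0 1 3 0 0], max=3
Drop 2: O rot3 at col 4 lands with bottom-row=3; cleared 0 line(s) (total 0); column heights now [0 0 0 1 5 5 0], max=5
Drop 3: O rot1 at col 2 lands with bottom-row=1; cleared 0 line(s) (total 0); column heights now [0 0 3 3 5 5 0], max=5
Drop 4: T rot2 at col 3 lands with bottom-row=5; cleared 0 line(s) (total 0); column heights now [0 0 3 7 7 7 0], max=7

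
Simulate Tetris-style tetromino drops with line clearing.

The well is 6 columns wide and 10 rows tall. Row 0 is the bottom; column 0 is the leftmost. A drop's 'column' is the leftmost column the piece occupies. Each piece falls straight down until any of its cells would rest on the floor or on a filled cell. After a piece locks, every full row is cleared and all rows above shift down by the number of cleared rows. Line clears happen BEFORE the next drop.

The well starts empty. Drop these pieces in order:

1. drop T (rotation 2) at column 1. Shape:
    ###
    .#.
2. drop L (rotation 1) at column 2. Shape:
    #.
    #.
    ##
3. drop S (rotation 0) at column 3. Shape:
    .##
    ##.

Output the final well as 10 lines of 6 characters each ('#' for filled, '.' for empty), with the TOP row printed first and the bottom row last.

Answer: ......
......
......
......
......
..#.##
..###.
..##..
.###..
..#...

Derivation:
Drop 1: T rot2 at col 1 lands with bottom-row=0; cleared 0 line(s) (total 0); column heights now [0 2 2 2 0 0], max=2
Drop 2: L rot1 at col 2 lands with bottom-row=2; cleared 0 line(s) (total 0); column heights now [0 2 5 3 0 0], max=5
Drop 3: S rot0 at col 3 lands with bottom-row=3; cleared 0 line(s) (total 0); column heights now [0 2 5 4 5 5], max=5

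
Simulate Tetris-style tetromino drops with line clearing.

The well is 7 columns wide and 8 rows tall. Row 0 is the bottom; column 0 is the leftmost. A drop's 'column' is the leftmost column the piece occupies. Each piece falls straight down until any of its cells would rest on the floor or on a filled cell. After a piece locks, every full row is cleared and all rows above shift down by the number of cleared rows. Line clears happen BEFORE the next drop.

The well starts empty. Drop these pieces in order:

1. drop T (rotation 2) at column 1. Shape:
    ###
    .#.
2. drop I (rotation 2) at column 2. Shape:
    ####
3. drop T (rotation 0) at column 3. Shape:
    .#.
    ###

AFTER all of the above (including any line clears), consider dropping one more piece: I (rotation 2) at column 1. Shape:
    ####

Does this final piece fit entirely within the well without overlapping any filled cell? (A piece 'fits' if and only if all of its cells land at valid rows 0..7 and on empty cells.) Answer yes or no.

Answer: yes

Derivation:
Drop 1: T rot2 at col 1 lands with bottom-row=0; cleared 0 line(s) (total 0); column heights now [0 2 2 2 0 0 0], max=2
Drop 2: I rot2 at col 2 lands with bottom-row=2; cleared 0 line(s) (total 0); column heights now [0 2 3 3 3 3 0], max=3
Drop 3: T rot0 at col 3 lands with bottom-row=3; cleared 0 line(s) (total 0); column heights now [0 2 3 4 5 4 0], max=5
Test piece I rot2 at col 1 (width 4): heights before test = [0 2 3 4 5 4 0]; fits = True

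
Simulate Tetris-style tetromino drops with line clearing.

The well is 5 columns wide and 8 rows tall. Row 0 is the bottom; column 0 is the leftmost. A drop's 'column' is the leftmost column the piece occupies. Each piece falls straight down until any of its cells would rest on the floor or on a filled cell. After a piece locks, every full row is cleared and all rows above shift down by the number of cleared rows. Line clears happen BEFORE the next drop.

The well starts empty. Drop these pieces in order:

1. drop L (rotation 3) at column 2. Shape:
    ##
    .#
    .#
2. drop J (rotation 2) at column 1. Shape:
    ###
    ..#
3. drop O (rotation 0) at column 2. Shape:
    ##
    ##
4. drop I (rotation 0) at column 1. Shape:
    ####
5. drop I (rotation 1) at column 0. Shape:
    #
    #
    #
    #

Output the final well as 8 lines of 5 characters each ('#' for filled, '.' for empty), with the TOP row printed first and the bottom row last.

Answer: .####
..##.
..##.
.###.
#..#.
#.##.
#..#.
#..#.

Derivation:
Drop 1: L rot3 at col 2 lands with bottom-row=0; cleared 0 line(s) (total 0); column heights now [0 0 3 3 0], max=3
Drop 2: J rot2 at col 1 lands with bottom-row=3; cleared 0 line(s) (total 0); column heights now [0 5 5 5 0], max=5
Drop 3: O rot0 at col 2 lands with bottom-row=5; cleared 0 line(s) (total 0); column heights now [0 5 7 7 0], max=7
Drop 4: I rot0 at col 1 lands with bottom-row=7; cleared 0 line(s) (total 0); column heights now [0 8 8 8 8], max=8
Drop 5: I rot1 at col 0 lands with bottom-row=0; cleared 0 line(s) (total 0); column heights now [4 8 8 8 8], max=8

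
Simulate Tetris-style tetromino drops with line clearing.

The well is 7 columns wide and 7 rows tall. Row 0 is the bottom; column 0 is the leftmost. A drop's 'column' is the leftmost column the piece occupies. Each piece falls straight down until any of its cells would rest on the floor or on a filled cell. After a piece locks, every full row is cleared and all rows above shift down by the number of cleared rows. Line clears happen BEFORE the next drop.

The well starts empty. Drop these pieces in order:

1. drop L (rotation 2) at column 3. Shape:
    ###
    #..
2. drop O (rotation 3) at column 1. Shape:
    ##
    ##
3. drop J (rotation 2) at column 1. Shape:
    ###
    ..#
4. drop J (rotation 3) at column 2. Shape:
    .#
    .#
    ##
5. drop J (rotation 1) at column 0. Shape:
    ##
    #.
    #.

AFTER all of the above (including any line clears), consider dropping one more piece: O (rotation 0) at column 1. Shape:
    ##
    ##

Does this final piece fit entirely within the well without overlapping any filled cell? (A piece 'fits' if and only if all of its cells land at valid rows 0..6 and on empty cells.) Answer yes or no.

Answer: yes

Derivation:
Drop 1: L rot2 at col 3 lands with bottom-row=0; cleared 0 line(s) (total 0); column heights now [0 0 0 2 2 2 0], max=2
Drop 2: O rot3 at col 1 lands with bottom-row=0; cleared 0 line(s) (total 0); column heights now [0 2 2 2 2 2 0], max=2
Drop 3: J rot2 at col 1 lands with bottom-row=2; cleared 0 line(s) (total 0); column heights now [0 4 4 4 2 2 0], max=4
Drop 4: J rot3 at col 2 lands with bottom-row=4; cleared 0 line(s) (total 0); column heights now [0 4 5 7 2 2 0], max=7
Drop 5: J rot1 at col 0 lands with bottom-row=2; cleared 0 line(s) (total 0); column heights now [5 5 5 7 2 2 0], max=7
Test piece O rot0 at col 1 (width 2): heights before test = [5 5 5 7 2 2 0]; fits = True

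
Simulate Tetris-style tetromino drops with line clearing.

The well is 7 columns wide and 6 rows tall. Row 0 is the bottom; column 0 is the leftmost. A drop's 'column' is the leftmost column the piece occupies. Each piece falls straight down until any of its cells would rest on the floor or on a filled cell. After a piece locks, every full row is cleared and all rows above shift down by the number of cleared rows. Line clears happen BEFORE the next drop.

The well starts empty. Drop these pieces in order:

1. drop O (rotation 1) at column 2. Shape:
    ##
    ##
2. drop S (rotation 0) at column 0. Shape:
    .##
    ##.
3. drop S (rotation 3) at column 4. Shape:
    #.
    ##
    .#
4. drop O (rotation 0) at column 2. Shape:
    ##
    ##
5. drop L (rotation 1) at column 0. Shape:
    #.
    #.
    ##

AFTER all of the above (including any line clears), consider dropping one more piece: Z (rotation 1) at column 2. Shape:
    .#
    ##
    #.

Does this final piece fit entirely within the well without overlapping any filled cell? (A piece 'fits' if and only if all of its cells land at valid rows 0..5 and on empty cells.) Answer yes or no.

Drop 1: O rot1 at col 2 lands with bottom-row=0; cleared 0 line(s) (total 0); column heights now [0 0 2 2 0 0 0], max=2
Drop 2: S rot0 at col 0 lands with bottom-row=1; cleared 0 line(s) (total 0); column heights now [2 3 3 2 0 0 0], max=3
Drop 3: S rot3 at col 4 lands with bottom-row=0; cleared 0 line(s) (total 0); column heights now [2 3 3 2 3 2 0], max=3
Drop 4: O rot0 at col 2 lands with bottom-row=3; cleared 0 line(s) (total 0); column heights now [2 3 5 5 3 2 0], max=5
Drop 5: L rot1 at col 0 lands with bottom-row=3; cleared 0 line(s) (total 0); column heights now [6 4 5 5 3 2 0], max=6
Test piece Z rot1 at col 2 (width 2): heights before test = [6 4 5 5 3 2 0]; fits = False

Answer: no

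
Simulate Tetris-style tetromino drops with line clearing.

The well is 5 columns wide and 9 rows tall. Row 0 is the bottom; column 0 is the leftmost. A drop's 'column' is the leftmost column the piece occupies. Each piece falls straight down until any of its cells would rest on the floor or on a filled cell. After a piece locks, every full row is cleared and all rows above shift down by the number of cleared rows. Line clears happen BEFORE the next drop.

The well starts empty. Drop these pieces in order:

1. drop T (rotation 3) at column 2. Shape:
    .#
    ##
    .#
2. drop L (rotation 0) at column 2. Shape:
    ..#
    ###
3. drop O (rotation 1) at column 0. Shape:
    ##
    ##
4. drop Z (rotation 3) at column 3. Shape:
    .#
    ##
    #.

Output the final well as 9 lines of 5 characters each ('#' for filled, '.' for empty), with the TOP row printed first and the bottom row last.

Drop 1: T rot3 at col 2 lands with bottom-row=0; cleared 0 line(s) (total 0); column heights now [0 0 2 3 0], max=3
Drop 2: L rot0 at col 2 lands with bottom-row=3; cleared 0 line(s) (total 0); column heights now [0 0 4 4 5], max=5
Drop 3: O rot1 at col 0 lands with bottom-row=0; cleared 0 line(s) (total 0); column heights now [2 2 4 4 5], max=5
Drop 4: Z rot3 at col 3 lands with bottom-row=4; cleared 0 line(s) (total 0); column heights now [2 2 4 6 7], max=7

Answer: .....
.....
....#
...##
...##
..###
...#.
####.
##.#.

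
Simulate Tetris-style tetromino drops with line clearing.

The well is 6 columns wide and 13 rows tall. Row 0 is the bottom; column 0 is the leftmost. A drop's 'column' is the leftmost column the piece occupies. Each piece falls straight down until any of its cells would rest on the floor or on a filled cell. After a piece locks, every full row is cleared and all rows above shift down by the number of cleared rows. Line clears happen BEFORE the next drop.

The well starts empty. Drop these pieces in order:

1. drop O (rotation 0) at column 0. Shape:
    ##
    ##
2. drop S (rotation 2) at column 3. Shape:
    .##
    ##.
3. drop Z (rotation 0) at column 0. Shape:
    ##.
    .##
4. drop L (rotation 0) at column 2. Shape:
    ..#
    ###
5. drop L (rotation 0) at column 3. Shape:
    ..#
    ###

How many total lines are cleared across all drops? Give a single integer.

Answer: 0

Derivation:
Drop 1: O rot0 at col 0 lands with bottom-row=0; cleared 0 line(s) (total 0); column heights now [2 2 0 0 0 0], max=2
Drop 2: S rot2 at col 3 lands with bottom-row=0; cleared 0 line(s) (total 0); column heights now [2 2 0 1 2 2], max=2
Drop 3: Z rot0 at col 0 lands with bottom-row=2; cleared 0 line(s) (total 0); column heights now [4 4 3 1 2 2], max=4
Drop 4: L rot0 at col 2 lands with bottom-row=3; cleared 0 line(s) (total 0); column heights now [4 4 4 4 5 2], max=5
Drop 5: L rot0 at col 3 lands with bottom-row=5; cleared 0 line(s) (total 0); column heights now [4 4 4 6 6 7], max=7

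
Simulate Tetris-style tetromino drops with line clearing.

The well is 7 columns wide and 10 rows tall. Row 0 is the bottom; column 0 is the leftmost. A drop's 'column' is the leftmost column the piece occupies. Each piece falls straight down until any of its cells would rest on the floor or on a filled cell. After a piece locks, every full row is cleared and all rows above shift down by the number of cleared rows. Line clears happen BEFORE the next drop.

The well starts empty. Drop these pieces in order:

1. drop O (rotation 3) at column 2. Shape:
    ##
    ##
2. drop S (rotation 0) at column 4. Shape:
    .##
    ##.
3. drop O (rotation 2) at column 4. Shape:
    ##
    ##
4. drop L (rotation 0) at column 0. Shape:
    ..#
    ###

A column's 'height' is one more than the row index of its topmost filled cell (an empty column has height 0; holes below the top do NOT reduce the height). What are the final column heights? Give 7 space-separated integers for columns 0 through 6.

Drop 1: O rot3 at col 2 lands with bottom-row=0; cleared 0 line(s) (total 0); column heights now [0 0 2 2 0 0 0], max=2
Drop 2: S rot0 at col 4 lands with bottom-row=0; cleared 0 line(s) (total 0); column heights now [0 0 2 2 1 2 2], max=2
Drop 3: O rot2 at col 4 lands with bottom-row=2; cleared 0 line(s) (total 0); column heights now [0 0 2 2 4 4 2], max=4
Drop 4: L rot0 at col 0 lands with bottom-row=2; cleared 0 line(s) (total 0); column heights now [3 3 4 2 4 4 2], max=4

Answer: 3 3 4 2 4 4 2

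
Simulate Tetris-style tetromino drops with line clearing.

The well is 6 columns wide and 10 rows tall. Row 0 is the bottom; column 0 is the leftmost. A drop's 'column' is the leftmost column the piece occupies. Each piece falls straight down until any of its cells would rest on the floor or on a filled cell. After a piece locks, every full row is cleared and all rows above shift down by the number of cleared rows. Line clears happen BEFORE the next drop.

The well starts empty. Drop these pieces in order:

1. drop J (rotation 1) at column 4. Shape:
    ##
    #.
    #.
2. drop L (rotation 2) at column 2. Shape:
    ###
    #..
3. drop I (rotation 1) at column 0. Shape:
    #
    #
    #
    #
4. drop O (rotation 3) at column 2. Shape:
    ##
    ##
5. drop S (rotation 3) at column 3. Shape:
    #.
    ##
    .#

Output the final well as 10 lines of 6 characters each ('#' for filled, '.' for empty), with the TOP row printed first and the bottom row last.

Drop 1: J rot1 at col 4 lands with bottom-row=0; cleared 0 line(s) (total 0); column heights now [0 0 0 0 3 3], max=3
Drop 2: L rot2 at col 2 lands with bottom-row=2; cleared 0 line(s) (total 0); column heights now [0 0 4 4 4 3], max=4
Drop 3: I rot1 at col 0 lands with bottom-row=0; cleared 0 line(s) (total 0); column heights now [4 0 4 4 4 3], max=4
Drop 4: O rot3 at col 2 lands with bottom-row=4; cleared 0 line(s) (total 0); column heights now [4 0 6 6 4 3], max=6
Drop 5: S rot3 at col 3 lands with bottom-row=5; cleared 0 line(s) (total 0); column heights now [4 0 6 8 7 3], max=8

Answer: ......
......
...#..
...##.
..###.
..##..
#.###.
#.#.##
#...#.
#...#.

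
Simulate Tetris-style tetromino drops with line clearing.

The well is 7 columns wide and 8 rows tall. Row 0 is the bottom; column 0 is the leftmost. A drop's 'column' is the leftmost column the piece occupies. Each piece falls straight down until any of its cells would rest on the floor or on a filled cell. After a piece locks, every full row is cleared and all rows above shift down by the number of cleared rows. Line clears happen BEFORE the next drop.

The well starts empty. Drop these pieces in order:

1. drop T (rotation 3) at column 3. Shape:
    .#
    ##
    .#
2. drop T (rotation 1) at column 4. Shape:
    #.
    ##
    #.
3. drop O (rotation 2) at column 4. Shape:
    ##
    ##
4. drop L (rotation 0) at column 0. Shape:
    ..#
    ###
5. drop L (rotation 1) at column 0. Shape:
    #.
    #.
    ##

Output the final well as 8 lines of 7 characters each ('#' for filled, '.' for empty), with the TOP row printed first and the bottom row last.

Drop 1: T rot3 at col 3 lands with bottom-row=0; cleared 0 line(s) (total 0); column heights now [0 0 0 2 3 0 0], max=3
Drop 2: T rot1 at col 4 lands with bottom-row=3; cleared 0 line(s) (total 0); column heights now [0 0 0 2 6 5 0], max=6
Drop 3: O rot2 at col 4 lands with bottom-row=6; cleared 0 line(s) (total 0); column heights now [0 0 0 2 8 8 0], max=8
Drop 4: L rot0 at col 0 lands with bottom-row=0; cleared 0 line(s) (total 0); column heights now [1 1 2 2 8 8 0], max=8
Drop 5: L rot1 at col 0 lands with bottom-row=1; cleared 0 line(s) (total 0); column heights now [4 2 2 2 8 8 0], max=8

Answer: ....##.
....##.
....#..
....##.
#...#..
#...#..
#####..
###.#..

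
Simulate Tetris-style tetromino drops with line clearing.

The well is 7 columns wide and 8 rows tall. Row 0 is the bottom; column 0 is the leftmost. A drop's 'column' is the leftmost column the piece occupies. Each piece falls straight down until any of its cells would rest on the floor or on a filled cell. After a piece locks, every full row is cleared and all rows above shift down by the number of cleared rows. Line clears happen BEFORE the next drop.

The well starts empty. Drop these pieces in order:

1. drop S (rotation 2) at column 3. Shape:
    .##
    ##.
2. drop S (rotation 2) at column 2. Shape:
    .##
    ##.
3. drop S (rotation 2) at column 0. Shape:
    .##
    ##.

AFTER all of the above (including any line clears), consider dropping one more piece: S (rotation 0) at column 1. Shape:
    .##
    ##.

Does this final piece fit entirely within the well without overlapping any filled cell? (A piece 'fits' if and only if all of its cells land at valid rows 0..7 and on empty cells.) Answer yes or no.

Drop 1: S rot2 at col 3 lands with bottom-row=0; cleared 0 line(s) (total 0); column heights now [0 0 0 1 2 2 0], max=2
Drop 2: S rot2 at col 2 lands with bottom-row=1; cleared 0 line(s) (total 0); column heights now [0 0 2 3 3 2 0], max=3
Drop 3: S rot2 at col 0 lands with bottom-row=1; cleared 0 line(s) (total 0); column heights now [2 3 3 3 3 2 0], max=3
Test piece S rot0 at col 1 (width 3): heights before test = [2 3 3 3 3 2 0]; fits = True

Answer: yes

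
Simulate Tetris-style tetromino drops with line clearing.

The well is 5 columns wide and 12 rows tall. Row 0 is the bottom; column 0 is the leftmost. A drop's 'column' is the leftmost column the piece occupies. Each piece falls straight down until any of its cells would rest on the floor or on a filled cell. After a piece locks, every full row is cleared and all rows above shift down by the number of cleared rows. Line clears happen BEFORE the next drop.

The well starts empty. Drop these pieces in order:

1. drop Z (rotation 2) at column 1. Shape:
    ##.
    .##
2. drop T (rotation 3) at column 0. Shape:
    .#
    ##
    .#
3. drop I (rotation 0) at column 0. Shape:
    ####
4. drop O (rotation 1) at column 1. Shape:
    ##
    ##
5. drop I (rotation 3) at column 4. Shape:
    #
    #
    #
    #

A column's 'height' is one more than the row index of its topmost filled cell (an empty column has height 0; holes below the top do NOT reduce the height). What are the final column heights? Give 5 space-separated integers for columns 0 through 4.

Answer: 6 8 8 6 4

Derivation:
Drop 1: Z rot2 at col 1 lands with bottom-row=0; cleared 0 line(s) (total 0); column heights now [0 2 2 1 0], max=2
Drop 2: T rot3 at col 0 lands with bottom-row=2; cleared 0 line(s) (total 0); column heights now [4 5 2 1 0], max=5
Drop 3: I rot0 at col 0 lands with bottom-row=5; cleared 0 line(s) (total 0); column heights now [6 6 6 6 0], max=6
Drop 4: O rot1 at col 1 lands with bottom-row=6; cleared 0 line(s) (total 0); column heights now [6 8 8 6 0], max=8
Drop 5: I rot3 at col 4 lands with bottom-row=0; cleared 0 line(s) (total 0); column heights now [6 8 8 6 4], max=8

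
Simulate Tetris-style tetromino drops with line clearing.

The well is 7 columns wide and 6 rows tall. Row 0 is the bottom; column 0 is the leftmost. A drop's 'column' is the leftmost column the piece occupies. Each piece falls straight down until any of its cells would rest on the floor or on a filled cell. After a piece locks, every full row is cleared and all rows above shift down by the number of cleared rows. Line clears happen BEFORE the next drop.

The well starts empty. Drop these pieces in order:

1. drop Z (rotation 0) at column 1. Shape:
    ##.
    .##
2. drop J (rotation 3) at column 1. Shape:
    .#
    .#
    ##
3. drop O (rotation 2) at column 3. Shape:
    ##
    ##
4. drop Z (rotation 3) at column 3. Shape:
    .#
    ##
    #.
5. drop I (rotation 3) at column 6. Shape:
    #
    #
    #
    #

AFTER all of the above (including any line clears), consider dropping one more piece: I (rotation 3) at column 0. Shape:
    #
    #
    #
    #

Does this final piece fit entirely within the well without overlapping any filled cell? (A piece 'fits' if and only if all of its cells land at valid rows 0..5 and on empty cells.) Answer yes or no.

Drop 1: Z rot0 at col 1 lands with bottom-row=0; cleared 0 line(s) (total 0); column heights now [0 2 2 1 0 0 0], max=2
Drop 2: J rot3 at col 1 lands with bottom-row=2; cleared 0 line(s) (total 0); column heights now [0 3 5 1 0 0 0], max=5
Drop 3: O rot2 at col 3 lands with bottom-row=1; cleared 0 line(s) (total 0); column heights now [0 3 5 3 3 0 0], max=5
Drop 4: Z rot3 at col 3 lands with bottom-row=3; cleared 0 line(s) (total 0); column heights now [0 3 5 5 6 0 0], max=6
Drop 5: I rot3 at col 6 lands with bottom-row=0; cleared 0 line(s) (total 0); column heights now [0 3 5 5 6 0 4], max=6
Test piece I rot3 at col 0 (width 1): heights before test = [0 3 5 5 6 0 4]; fits = True

Answer: yes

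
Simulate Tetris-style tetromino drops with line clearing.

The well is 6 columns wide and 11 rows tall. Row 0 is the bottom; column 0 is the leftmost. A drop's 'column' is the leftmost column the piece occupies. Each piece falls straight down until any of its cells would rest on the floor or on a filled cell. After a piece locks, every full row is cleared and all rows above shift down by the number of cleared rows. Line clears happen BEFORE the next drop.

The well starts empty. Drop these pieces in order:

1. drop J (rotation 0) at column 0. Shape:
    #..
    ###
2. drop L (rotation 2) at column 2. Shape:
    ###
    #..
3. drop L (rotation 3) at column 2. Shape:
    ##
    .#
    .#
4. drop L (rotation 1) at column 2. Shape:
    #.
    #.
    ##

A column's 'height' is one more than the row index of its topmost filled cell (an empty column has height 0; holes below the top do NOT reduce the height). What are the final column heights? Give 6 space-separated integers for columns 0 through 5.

Drop 1: J rot0 at col 0 lands with bottom-row=0; cleared 0 line(s) (total 0); column heights now [2 1 1 0 0 0], max=2
Drop 2: L rot2 at col 2 lands with bottom-row=1; cleared 0 line(s) (total 0); column heights now [2 1 3 3 3 0], max=3
Drop 3: L rot3 at col 2 lands with bottom-row=3; cleared 0 line(s) (total 0); column heights now [2 1 6 6 3 0], max=6
Drop 4: L rot1 at col 2 lands with bottom-row=6; cleared 0 line(s) (total 0); column heights now [2 1 9 7 3 0], max=9

Answer: 2 1 9 7 3 0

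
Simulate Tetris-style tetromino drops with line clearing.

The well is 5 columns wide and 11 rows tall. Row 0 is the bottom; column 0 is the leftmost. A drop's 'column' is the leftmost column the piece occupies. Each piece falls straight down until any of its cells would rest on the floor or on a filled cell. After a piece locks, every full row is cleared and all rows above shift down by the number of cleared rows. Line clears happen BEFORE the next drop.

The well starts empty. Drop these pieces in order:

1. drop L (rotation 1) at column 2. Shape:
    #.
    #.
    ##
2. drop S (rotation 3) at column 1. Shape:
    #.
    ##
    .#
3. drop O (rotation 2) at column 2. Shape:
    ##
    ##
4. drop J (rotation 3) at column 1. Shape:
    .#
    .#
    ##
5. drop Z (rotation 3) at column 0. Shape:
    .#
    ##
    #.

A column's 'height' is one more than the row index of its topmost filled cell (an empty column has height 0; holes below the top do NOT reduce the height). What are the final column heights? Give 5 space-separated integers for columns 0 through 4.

Answer: 9 10 10 7 0

Derivation:
Drop 1: L rot1 at col 2 lands with bottom-row=0; cleared 0 line(s) (total 0); column heights now [0 0 3 1 0], max=3
Drop 2: S rot3 at col 1 lands with bottom-row=3; cleared 0 line(s) (total 0); column heights now [0 6 5 1 0], max=6
Drop 3: O rot2 at col 2 lands with bottom-row=5; cleared 0 line(s) (total 0); column heights now [0 6 7 7 0], max=7
Drop 4: J rot3 at col 1 lands with bottom-row=7; cleared 0 line(s) (total 0); column heights now [0 8 10 7 0], max=10
Drop 5: Z rot3 at col 0 lands with bottom-row=7; cleared 0 line(s) (total 0); column heights now [9 10 10 7 0], max=10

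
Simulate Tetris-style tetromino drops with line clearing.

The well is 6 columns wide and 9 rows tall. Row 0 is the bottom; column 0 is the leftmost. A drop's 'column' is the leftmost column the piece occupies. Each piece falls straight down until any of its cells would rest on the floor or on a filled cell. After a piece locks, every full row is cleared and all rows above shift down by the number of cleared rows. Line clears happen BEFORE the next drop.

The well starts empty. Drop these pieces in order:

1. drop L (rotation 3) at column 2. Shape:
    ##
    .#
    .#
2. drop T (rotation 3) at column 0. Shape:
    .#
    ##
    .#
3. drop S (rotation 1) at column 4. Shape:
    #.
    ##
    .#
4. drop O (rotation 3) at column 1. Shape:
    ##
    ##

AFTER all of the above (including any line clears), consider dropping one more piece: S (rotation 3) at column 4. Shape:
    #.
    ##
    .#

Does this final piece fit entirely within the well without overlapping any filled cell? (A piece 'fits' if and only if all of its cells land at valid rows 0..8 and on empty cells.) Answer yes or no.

Drop 1: L rot3 at col 2 lands with bottom-row=0; cleared 0 line(s) (total 0); column heights now [0 0 3 3 0 0], max=3
Drop 2: T rot3 at col 0 lands with bottom-row=0; cleared 0 line(s) (total 0); column heights now [2 3 3 3 0 0], max=3
Drop 3: S rot1 at col 4 lands with bottom-row=0; cleared 0 line(s) (total 0); column heights now [2 3 3 3 3 2], max=3
Drop 4: O rot3 at col 1 lands with bottom-row=3; cleared 0 line(s) (total 0); column heights now [2 5 5 3 3 2], max=5
Test piece S rot3 at col 4 (width 2): heights before test = [2 5 5 3 3 2]; fits = True

Answer: yes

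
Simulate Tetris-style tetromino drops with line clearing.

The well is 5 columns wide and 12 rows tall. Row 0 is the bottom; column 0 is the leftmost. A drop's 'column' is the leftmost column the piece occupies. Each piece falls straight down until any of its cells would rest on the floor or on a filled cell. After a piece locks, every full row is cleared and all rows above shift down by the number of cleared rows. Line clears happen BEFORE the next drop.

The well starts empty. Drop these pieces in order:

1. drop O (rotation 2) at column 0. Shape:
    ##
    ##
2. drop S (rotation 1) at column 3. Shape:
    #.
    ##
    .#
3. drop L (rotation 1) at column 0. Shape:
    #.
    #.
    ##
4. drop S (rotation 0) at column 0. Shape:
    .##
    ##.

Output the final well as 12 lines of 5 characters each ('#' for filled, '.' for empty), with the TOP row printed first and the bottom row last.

Answer: .....
.....
.....
.....
.....
.##..
##...
#....
#....
##.#.
##.##
##..#

Derivation:
Drop 1: O rot2 at col 0 lands with bottom-row=0; cleared 0 line(s) (total 0); column heights now [2 2 0 0 0], max=2
Drop 2: S rot1 at col 3 lands with bottom-row=0; cleared 0 line(s) (total 0); column heights now [2 2 0 3 2], max=3
Drop 3: L rot1 at col 0 lands with bottom-row=2; cleared 0 line(s) (total 0); column heights now [5 3 0 3 2], max=5
Drop 4: S rot0 at col 0 lands with bottom-row=5; cleared 0 line(s) (total 0); column heights now [6 7 7 3 2], max=7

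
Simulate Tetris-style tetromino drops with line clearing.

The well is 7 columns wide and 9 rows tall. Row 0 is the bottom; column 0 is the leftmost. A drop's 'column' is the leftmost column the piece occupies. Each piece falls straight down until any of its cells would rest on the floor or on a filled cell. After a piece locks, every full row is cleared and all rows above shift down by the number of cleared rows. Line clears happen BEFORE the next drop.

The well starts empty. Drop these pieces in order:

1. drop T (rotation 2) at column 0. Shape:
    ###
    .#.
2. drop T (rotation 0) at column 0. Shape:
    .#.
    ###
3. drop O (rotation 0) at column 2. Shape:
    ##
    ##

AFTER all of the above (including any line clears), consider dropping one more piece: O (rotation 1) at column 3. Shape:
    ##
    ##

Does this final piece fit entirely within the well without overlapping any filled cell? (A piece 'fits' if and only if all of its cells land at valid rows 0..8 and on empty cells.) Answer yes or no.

Answer: yes

Derivation:
Drop 1: T rot2 at col 0 lands with bottom-row=0; cleared 0 line(s) (total 0); column heights now [2 2 2 0 0 0 0], max=2
Drop 2: T rot0 at col 0 lands with bottom-row=2; cleared 0 line(s) (total 0); column heights now [3 4 3 0 0 0 0], max=4
Drop 3: O rot0 at col 2 lands with bottom-row=3; cleared 0 line(s) (total 0); column heights now [3 4 5 5 0 0 0], max=5
Test piece O rot1 at col 3 (width 2): heights before test = [3 4 5 5 0 0 0]; fits = True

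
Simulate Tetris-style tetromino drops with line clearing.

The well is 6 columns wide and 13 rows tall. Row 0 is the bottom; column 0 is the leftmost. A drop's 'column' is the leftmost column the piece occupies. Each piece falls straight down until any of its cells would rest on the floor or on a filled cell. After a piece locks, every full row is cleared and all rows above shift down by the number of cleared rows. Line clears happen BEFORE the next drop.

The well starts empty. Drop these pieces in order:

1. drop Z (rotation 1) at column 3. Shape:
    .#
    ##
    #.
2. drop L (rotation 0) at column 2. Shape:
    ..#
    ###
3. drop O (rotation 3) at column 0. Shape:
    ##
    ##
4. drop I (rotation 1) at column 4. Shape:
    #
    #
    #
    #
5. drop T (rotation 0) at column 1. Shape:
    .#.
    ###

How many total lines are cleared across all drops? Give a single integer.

Drop 1: Z rot1 at col 3 lands with bottom-row=0; cleared 0 line(s) (total 0); column heights now [0 0 0 2 3 0], max=3
Drop 2: L rot0 at col 2 lands with bottom-row=3; cleared 0 line(s) (total 0); column heights now [0 0 4 4 5 0], max=5
Drop 3: O rot3 at col 0 lands with bottom-row=0; cleared 0 line(s) (total 0); column heights now [2 2 4 4 5 0], max=5
Drop 4: I rot1 at col 4 lands with bottom-row=5; cleared 0 line(s) (total 0); column heights now [2 2 4 4 9 0], max=9
Drop 5: T rot0 at col 1 lands with bottom-row=4; cleared 0 line(s) (total 0); column heights now [2 5 6 5 9 0], max=9

Answer: 0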